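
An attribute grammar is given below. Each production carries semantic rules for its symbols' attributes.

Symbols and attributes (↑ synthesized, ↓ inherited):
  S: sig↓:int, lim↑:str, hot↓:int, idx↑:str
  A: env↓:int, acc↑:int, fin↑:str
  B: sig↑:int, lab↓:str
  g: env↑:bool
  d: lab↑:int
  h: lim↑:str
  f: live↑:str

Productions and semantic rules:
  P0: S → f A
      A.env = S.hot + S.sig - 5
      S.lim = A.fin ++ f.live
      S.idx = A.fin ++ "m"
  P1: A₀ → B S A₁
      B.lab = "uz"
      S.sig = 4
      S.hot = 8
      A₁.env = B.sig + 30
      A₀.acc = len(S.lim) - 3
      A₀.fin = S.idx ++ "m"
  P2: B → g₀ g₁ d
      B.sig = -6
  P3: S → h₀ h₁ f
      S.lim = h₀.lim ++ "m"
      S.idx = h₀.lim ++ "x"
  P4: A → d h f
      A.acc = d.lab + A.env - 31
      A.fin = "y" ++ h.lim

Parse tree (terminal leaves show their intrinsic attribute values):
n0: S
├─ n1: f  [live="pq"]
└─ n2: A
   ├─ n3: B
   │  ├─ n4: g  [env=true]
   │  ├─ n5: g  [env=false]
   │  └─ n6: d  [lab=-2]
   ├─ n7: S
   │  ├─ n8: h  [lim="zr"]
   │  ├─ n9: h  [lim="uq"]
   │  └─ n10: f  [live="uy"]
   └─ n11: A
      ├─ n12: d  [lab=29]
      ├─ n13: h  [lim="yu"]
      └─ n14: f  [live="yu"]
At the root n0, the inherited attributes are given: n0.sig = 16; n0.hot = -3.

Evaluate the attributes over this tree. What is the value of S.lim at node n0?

"zrxmpq"

1. n0.sig = 16  [given at root]
2. n0.hot = -3  [given at root]
3. n1.live = "pq"  [terminal]
4. n2.env = 8  [S.hot + S.sig - 5]
5. n3.lab = "uz"  ["uz"]
6. n4.env = true  [terminal]
7. n5.env = false  [terminal]
8. n6.lab = -2  [terminal]
9. n3.sig = -6  [-6]
10. n7.sig = 4  [4]
11. n7.hot = 8  [8]
12. n8.lim = "zr"  [terminal]
13. n9.lim = "uq"  [terminal]
14. n10.live = "uy"  [terminal]
15. n7.lim = "zrm"  [h₀.lim ++ "m"]
16. n7.idx = "zrx"  [h₀.lim ++ "x"]
17. n11.env = 24  [B.sig + 30]
18. n12.lab = 29  [terminal]
19. n13.lim = "yu"  [terminal]
20. n14.live = "yu"  [terminal]
21. n11.acc = 22  [d.lab + A.env - 31]
22. n11.fin = "yyu"  ["y" ++ h.lim]
23. n2.acc = 0  [len(S.lim) - 3]
24. n2.fin = "zrxm"  [S.idx ++ "m"]
25. n0.lim = "zrxmpq"  [A.fin ++ f.live]
26. n0.idx = "zrxmm"  [A.fin ++ "m"]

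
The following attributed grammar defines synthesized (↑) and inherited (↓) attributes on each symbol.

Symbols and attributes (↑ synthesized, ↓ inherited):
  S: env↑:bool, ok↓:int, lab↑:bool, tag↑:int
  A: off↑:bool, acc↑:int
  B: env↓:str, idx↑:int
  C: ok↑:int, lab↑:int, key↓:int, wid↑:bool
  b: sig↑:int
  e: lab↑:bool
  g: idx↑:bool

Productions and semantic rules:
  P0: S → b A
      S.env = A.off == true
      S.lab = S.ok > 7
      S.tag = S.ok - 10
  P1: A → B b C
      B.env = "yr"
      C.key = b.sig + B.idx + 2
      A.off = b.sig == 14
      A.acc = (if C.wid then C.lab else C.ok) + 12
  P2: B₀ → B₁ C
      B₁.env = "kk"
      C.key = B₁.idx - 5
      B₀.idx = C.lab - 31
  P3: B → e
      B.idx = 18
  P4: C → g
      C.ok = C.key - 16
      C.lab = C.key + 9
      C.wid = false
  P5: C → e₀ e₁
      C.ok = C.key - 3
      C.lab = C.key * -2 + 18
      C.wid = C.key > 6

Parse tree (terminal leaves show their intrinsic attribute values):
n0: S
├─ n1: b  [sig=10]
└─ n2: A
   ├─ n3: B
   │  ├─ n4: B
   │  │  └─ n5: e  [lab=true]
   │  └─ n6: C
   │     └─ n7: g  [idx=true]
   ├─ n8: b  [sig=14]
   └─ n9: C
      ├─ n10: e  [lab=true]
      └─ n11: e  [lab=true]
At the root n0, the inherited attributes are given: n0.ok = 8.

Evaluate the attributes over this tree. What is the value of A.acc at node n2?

1. n0.ok = 8  [given at root]
2. n1.sig = 10  [terminal]
3. n3.env = "yr"  ["yr"]
4. n4.env = "kk"  ["kk"]
5. n5.lab = true  [terminal]
6. n4.idx = 18  [18]
7. n6.key = 13  [B₁.idx - 5]
8. n7.idx = true  [terminal]
9. n6.ok = -3  [C.key - 16]
10. n6.lab = 22  [C.key + 9]
11. n6.wid = false  [false]
12. n3.idx = -9  [C.lab - 31]
13. n8.sig = 14  [terminal]
14. n9.key = 7  [b.sig + B.idx + 2]
15. n10.lab = true  [terminal]
16. n11.lab = true  [terminal]
17. n9.ok = 4  [C.key - 3]
18. n9.lab = 4  [C.key * -2 + 18]
19. n9.wid = true  [C.key > 6]
20. n2.off = true  [b.sig == 14]
21. n2.acc = 16  [(if C.wid then C.lab else C.ok) + 12]
22. n0.env = true  [A.off == true]
23. n0.lab = true  [S.ok > 7]
24. n0.tag = -2  [S.ok - 10]

16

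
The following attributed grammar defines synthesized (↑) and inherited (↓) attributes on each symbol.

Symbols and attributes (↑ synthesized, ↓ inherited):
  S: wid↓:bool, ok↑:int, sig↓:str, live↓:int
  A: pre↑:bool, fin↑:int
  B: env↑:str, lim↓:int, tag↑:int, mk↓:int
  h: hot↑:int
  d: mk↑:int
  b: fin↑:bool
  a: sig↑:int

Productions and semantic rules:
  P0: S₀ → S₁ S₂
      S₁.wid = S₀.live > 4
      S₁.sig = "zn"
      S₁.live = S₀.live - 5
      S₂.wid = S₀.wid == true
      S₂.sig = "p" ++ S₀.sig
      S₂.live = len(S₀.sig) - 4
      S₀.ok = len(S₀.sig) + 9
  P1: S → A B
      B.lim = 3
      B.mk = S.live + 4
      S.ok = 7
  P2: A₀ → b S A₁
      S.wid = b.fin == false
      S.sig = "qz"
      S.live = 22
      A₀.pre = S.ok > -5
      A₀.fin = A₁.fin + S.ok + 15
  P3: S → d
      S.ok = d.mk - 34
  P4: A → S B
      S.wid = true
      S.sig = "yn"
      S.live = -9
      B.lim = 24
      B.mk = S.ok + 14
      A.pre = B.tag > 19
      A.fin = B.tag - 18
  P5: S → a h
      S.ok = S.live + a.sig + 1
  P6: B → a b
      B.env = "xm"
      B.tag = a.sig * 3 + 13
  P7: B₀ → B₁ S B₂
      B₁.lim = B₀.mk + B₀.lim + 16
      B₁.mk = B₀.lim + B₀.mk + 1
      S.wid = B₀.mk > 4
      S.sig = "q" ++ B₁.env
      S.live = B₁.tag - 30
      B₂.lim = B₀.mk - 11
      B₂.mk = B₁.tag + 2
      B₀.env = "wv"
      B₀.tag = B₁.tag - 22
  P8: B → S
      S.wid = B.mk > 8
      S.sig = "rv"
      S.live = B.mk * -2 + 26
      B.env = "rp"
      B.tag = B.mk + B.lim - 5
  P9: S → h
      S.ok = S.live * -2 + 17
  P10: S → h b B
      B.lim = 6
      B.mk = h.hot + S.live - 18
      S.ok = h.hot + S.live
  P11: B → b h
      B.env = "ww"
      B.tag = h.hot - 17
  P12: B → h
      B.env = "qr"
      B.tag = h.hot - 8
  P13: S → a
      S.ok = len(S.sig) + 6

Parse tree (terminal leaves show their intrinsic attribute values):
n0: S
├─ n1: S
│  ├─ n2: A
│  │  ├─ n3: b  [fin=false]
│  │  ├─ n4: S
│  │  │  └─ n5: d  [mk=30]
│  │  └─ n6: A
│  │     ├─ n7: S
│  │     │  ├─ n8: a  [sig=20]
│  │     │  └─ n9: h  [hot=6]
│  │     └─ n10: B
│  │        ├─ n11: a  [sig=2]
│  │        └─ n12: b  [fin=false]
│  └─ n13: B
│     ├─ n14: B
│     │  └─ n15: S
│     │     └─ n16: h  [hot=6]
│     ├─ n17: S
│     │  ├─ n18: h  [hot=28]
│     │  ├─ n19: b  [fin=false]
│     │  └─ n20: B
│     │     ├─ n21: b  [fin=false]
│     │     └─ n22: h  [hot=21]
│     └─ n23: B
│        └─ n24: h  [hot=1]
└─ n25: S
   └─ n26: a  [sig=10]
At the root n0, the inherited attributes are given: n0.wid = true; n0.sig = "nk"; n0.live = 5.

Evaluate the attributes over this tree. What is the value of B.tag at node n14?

26

1. n0.wid = true  [given at root]
2. n0.sig = "nk"  [given at root]
3. n0.live = 5  [given at root]
4. n1.wid = true  [S₀.live > 4]
5. n1.sig = "zn"  ["zn"]
6. n1.live = 0  [S₀.live - 5]
7. n3.fin = false  [terminal]
8. n4.wid = true  [b.fin == false]
9. n4.sig = "qz"  ["qz"]
10. n4.live = 22  [22]
11. n5.mk = 30  [terminal]
12. n4.ok = -4  [d.mk - 34]
13. n7.wid = true  [true]
14. n7.sig = "yn"  ["yn"]
15. n7.live = -9  [-9]
16. n8.sig = 20  [terminal]
17. n9.hot = 6  [terminal]
18. n7.ok = 12  [S.live + a.sig + 1]
19. n10.lim = 24  [24]
20. n10.mk = 26  [S.ok + 14]
21. n11.sig = 2  [terminal]
22. n12.fin = false  [terminal]
23. n10.env = "xm"  ["xm"]
24. n10.tag = 19  [a.sig * 3 + 13]
25. n6.pre = false  [B.tag > 19]
26. n6.fin = 1  [B.tag - 18]
27. n2.pre = true  [S.ok > -5]
28. n2.fin = 12  [A₁.fin + S.ok + 15]
29. n13.lim = 3  [3]
30. n13.mk = 4  [S.live + 4]
31. n14.lim = 23  [B₀.mk + B₀.lim + 16]
32. n14.mk = 8  [B₀.lim + B₀.mk + 1]
33. n15.wid = false  [B.mk > 8]
34. n15.sig = "rv"  ["rv"]
35. n15.live = 10  [B.mk * -2 + 26]
36. n16.hot = 6  [terminal]
37. n15.ok = -3  [S.live * -2 + 17]
38. n14.env = "rp"  ["rp"]
39. n14.tag = 26  [B.mk + B.lim - 5]
40. n17.wid = false  [B₀.mk > 4]
41. n17.sig = "qrp"  ["q" ++ B₁.env]
42. n17.live = -4  [B₁.tag - 30]
43. n18.hot = 28  [terminal]
44. n19.fin = false  [terminal]
45. n20.lim = 6  [6]
46. n20.mk = 6  [h.hot + S.live - 18]
47. n21.fin = false  [terminal]
48. n22.hot = 21  [terminal]
49. n20.env = "ww"  ["ww"]
50. n20.tag = 4  [h.hot - 17]
51. n17.ok = 24  [h.hot + S.live]
52. n23.lim = -7  [B₀.mk - 11]
53. n23.mk = 28  [B₁.tag + 2]
54. n24.hot = 1  [terminal]
55. n23.env = "qr"  ["qr"]
56. n23.tag = -7  [h.hot - 8]
57. n13.env = "wv"  ["wv"]
58. n13.tag = 4  [B₁.tag - 22]
59. n1.ok = 7  [7]
60. n25.wid = true  [S₀.wid == true]
61. n25.sig = "pnk"  ["p" ++ S₀.sig]
62. n25.live = -2  [len(S₀.sig) - 4]
63. n26.sig = 10  [terminal]
64. n25.ok = 9  [len(S.sig) + 6]
65. n0.ok = 11  [len(S₀.sig) + 9]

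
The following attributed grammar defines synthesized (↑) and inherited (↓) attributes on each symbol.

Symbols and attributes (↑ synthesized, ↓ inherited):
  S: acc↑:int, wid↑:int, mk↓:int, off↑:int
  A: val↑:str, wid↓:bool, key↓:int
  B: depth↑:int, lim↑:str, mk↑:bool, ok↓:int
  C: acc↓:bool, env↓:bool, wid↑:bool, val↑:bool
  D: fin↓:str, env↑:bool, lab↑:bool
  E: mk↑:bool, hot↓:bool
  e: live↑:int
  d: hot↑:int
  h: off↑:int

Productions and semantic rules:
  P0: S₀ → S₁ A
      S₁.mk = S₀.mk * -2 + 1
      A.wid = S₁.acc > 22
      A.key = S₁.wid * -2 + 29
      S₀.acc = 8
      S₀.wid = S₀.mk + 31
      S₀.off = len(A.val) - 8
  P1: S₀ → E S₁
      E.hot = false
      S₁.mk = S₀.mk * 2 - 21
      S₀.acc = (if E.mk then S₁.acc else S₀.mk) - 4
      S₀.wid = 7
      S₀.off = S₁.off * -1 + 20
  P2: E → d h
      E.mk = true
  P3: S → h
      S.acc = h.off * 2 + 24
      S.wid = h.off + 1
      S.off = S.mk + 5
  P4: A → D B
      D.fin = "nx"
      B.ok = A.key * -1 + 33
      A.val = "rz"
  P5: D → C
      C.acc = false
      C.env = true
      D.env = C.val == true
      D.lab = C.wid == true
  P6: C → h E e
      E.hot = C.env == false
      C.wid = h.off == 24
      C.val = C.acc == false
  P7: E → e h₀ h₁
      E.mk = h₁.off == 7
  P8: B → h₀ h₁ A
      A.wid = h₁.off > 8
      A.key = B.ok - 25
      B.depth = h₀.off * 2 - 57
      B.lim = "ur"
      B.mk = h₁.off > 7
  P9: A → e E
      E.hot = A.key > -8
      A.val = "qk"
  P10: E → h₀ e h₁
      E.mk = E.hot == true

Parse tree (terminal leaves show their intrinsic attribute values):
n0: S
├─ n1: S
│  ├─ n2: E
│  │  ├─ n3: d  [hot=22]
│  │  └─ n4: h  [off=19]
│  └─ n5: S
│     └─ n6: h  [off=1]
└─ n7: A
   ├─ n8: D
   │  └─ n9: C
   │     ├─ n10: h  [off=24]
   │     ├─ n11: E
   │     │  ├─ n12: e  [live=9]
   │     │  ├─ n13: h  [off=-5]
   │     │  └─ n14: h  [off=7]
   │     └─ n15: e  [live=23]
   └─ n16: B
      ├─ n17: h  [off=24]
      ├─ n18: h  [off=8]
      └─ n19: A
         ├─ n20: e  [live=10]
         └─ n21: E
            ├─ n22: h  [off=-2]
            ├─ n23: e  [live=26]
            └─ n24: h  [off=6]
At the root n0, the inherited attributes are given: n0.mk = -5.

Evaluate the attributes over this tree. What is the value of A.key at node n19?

-7

1. n0.mk = -5  [given at root]
2. n1.mk = 11  [S₀.mk * -2 + 1]
3. n2.hot = false  [false]
4. n3.hot = 22  [terminal]
5. n4.off = 19  [terminal]
6. n2.mk = true  [true]
7. n5.mk = 1  [S₀.mk * 2 - 21]
8. n6.off = 1  [terminal]
9. n5.acc = 26  [h.off * 2 + 24]
10. n5.wid = 2  [h.off + 1]
11. n5.off = 6  [S.mk + 5]
12. n1.acc = 22  [(if E.mk then S₁.acc else S₀.mk) - 4]
13. n1.wid = 7  [7]
14. n1.off = 14  [S₁.off * -1 + 20]
15. n7.wid = false  [S₁.acc > 22]
16. n7.key = 15  [S₁.wid * -2 + 29]
17. n8.fin = "nx"  ["nx"]
18. n9.acc = false  [false]
19. n9.env = true  [true]
20. n10.off = 24  [terminal]
21. n11.hot = false  [C.env == false]
22. n12.live = 9  [terminal]
23. n13.off = -5  [terminal]
24. n14.off = 7  [terminal]
25. n11.mk = true  [h₁.off == 7]
26. n15.live = 23  [terminal]
27. n9.wid = true  [h.off == 24]
28. n9.val = true  [C.acc == false]
29. n8.env = true  [C.val == true]
30. n8.lab = true  [C.wid == true]
31. n16.ok = 18  [A.key * -1 + 33]
32. n17.off = 24  [terminal]
33. n18.off = 8  [terminal]
34. n19.wid = false  [h₁.off > 8]
35. n19.key = -7  [B.ok - 25]
36. n20.live = 10  [terminal]
37. n21.hot = true  [A.key > -8]
38. n22.off = -2  [terminal]
39. n23.live = 26  [terminal]
40. n24.off = 6  [terminal]
41. n21.mk = true  [E.hot == true]
42. n19.val = "qk"  ["qk"]
43. n16.depth = -9  [h₀.off * 2 - 57]
44. n16.lim = "ur"  ["ur"]
45. n16.mk = true  [h₁.off > 7]
46. n7.val = "rz"  ["rz"]
47. n0.acc = 8  [8]
48. n0.wid = 26  [S₀.mk + 31]
49. n0.off = -6  [len(A.val) - 8]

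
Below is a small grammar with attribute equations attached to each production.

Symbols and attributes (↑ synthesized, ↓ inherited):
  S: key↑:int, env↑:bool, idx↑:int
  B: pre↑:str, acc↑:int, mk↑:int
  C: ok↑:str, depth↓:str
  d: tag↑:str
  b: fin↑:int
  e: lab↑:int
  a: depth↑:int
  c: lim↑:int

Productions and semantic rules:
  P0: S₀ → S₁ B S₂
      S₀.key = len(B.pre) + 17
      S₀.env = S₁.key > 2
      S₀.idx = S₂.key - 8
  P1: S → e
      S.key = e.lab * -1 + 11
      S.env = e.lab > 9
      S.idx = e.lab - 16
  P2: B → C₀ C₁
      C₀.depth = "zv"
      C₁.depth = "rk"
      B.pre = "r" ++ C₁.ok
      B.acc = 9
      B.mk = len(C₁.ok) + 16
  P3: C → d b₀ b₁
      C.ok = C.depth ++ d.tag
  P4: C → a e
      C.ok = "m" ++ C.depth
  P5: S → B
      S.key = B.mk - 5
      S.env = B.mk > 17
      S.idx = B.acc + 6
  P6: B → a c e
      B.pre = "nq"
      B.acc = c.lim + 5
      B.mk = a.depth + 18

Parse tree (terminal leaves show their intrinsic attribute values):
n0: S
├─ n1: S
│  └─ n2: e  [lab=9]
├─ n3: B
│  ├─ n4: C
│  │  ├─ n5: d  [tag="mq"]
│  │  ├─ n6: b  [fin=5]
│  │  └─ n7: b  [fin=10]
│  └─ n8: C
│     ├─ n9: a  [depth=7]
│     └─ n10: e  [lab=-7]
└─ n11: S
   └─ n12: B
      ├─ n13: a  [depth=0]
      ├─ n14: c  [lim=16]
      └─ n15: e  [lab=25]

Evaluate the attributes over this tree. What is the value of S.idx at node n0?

1. n2.lab = 9  [terminal]
2. n1.key = 2  [e.lab * -1 + 11]
3. n1.env = false  [e.lab > 9]
4. n1.idx = -7  [e.lab - 16]
5. n4.depth = "zv"  ["zv"]
6. n5.tag = "mq"  [terminal]
7. n6.fin = 5  [terminal]
8. n7.fin = 10  [terminal]
9. n4.ok = "zvmq"  [C.depth ++ d.tag]
10. n8.depth = "rk"  ["rk"]
11. n9.depth = 7  [terminal]
12. n10.lab = -7  [terminal]
13. n8.ok = "mrk"  ["m" ++ C.depth]
14. n3.pre = "rmrk"  ["r" ++ C₁.ok]
15. n3.acc = 9  [9]
16. n3.mk = 19  [len(C₁.ok) + 16]
17. n13.depth = 0  [terminal]
18. n14.lim = 16  [terminal]
19. n15.lab = 25  [terminal]
20. n12.pre = "nq"  ["nq"]
21. n12.acc = 21  [c.lim + 5]
22. n12.mk = 18  [a.depth + 18]
23. n11.key = 13  [B.mk - 5]
24. n11.env = true  [B.mk > 17]
25. n11.idx = 27  [B.acc + 6]
26. n0.key = 21  [len(B.pre) + 17]
27. n0.env = false  [S₁.key > 2]
28. n0.idx = 5  [S₂.key - 8]

5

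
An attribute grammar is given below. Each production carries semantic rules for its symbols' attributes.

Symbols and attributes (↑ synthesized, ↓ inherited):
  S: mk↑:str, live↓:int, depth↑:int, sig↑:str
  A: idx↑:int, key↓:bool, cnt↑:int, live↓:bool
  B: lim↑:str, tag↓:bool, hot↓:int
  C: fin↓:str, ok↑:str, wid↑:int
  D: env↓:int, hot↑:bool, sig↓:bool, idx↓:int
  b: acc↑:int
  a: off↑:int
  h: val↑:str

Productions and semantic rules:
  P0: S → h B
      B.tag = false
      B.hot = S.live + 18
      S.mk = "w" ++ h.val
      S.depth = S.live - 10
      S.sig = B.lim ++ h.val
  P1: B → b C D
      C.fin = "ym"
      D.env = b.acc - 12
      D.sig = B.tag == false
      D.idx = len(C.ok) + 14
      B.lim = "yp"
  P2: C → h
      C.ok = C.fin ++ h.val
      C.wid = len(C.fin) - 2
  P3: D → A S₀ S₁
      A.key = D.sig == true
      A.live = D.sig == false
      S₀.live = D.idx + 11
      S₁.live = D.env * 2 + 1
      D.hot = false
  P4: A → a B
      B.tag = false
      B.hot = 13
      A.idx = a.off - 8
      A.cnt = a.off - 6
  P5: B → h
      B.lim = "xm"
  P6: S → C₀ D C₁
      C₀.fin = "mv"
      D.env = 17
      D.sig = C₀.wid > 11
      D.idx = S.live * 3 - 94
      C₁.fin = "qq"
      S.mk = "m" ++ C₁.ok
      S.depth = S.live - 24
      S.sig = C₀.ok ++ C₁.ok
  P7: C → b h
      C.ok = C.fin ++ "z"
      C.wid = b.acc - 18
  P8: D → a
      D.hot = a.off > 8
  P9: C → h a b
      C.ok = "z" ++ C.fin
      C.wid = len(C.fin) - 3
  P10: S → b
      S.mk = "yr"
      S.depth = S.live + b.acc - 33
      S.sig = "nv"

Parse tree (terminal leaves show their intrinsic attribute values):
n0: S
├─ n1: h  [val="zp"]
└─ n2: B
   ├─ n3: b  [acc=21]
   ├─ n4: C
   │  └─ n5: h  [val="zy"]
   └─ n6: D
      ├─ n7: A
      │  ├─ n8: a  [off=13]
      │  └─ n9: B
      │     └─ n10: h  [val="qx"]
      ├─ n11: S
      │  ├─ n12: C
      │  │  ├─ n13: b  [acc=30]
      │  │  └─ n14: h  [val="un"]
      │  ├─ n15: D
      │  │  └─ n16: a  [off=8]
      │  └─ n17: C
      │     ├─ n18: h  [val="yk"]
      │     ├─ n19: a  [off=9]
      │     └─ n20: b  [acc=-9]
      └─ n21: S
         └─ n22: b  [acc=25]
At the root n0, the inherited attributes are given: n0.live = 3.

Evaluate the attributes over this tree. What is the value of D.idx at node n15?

-7

1. n0.live = 3  [given at root]
2. n1.val = "zp"  [terminal]
3. n2.tag = false  [false]
4. n2.hot = 21  [S.live + 18]
5. n3.acc = 21  [terminal]
6. n4.fin = "ym"  ["ym"]
7. n5.val = "zy"  [terminal]
8. n4.ok = "ymzy"  [C.fin ++ h.val]
9. n4.wid = 0  [len(C.fin) - 2]
10. n6.env = 9  [b.acc - 12]
11. n6.sig = true  [B.tag == false]
12. n6.idx = 18  [len(C.ok) + 14]
13. n7.key = true  [D.sig == true]
14. n7.live = false  [D.sig == false]
15. n8.off = 13  [terminal]
16. n9.tag = false  [false]
17. n9.hot = 13  [13]
18. n10.val = "qx"  [terminal]
19. n9.lim = "xm"  ["xm"]
20. n7.idx = 5  [a.off - 8]
21. n7.cnt = 7  [a.off - 6]
22. n11.live = 29  [D.idx + 11]
23. n12.fin = "mv"  ["mv"]
24. n13.acc = 30  [terminal]
25. n14.val = "un"  [terminal]
26. n12.ok = "mvz"  [C.fin ++ "z"]
27. n12.wid = 12  [b.acc - 18]
28. n15.env = 17  [17]
29. n15.sig = true  [C₀.wid > 11]
30. n15.idx = -7  [S.live * 3 - 94]
31. n16.off = 8  [terminal]
32. n15.hot = false  [a.off > 8]
33. n17.fin = "qq"  ["qq"]
34. n18.val = "yk"  [terminal]
35. n19.off = 9  [terminal]
36. n20.acc = -9  [terminal]
37. n17.ok = "zqq"  ["z" ++ C.fin]
38. n17.wid = -1  [len(C.fin) - 3]
39. n11.mk = "mzqq"  ["m" ++ C₁.ok]
40. n11.depth = 5  [S.live - 24]
41. n11.sig = "mvzzqq"  [C₀.ok ++ C₁.ok]
42. n21.live = 19  [D.env * 2 + 1]
43. n22.acc = 25  [terminal]
44. n21.mk = "yr"  ["yr"]
45. n21.depth = 11  [S.live + b.acc - 33]
46. n21.sig = "nv"  ["nv"]
47. n6.hot = false  [false]
48. n2.lim = "yp"  ["yp"]
49. n0.mk = "wzp"  ["w" ++ h.val]
50. n0.depth = -7  [S.live - 10]
51. n0.sig = "ypzp"  [B.lim ++ h.val]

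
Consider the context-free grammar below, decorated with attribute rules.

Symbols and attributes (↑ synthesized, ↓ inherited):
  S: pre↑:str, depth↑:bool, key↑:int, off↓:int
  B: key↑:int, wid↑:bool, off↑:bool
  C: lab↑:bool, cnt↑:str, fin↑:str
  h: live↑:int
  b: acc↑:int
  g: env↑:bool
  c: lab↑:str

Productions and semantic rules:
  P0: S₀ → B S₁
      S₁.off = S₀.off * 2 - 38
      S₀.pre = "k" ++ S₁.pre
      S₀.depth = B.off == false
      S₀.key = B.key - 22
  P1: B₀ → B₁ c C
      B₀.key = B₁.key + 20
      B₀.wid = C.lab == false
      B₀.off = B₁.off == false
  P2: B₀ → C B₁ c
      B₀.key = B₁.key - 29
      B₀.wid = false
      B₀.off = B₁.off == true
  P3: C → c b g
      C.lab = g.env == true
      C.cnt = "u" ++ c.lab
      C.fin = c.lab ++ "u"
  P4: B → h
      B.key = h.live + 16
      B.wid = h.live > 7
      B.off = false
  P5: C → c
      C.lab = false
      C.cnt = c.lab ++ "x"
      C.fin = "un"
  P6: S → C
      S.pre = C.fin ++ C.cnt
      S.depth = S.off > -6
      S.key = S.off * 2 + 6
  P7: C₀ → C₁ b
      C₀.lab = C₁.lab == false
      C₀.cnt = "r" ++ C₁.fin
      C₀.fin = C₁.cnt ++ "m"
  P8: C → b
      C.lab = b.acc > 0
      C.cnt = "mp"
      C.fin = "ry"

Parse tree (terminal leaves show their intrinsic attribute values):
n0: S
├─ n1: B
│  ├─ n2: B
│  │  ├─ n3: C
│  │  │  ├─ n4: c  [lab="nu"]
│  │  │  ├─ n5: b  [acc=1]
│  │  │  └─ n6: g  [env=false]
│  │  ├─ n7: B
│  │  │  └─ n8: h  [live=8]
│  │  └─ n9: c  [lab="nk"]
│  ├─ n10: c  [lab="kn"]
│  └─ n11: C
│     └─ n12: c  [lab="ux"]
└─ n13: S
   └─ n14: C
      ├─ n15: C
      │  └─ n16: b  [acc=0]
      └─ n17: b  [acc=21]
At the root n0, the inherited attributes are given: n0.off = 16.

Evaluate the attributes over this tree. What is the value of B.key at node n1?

1. n0.off = 16  [given at root]
2. n4.lab = "nu"  [terminal]
3. n5.acc = 1  [terminal]
4. n6.env = false  [terminal]
5. n3.lab = false  [g.env == true]
6. n3.cnt = "unu"  ["u" ++ c.lab]
7. n3.fin = "nuu"  [c.lab ++ "u"]
8. n8.live = 8  [terminal]
9. n7.key = 24  [h.live + 16]
10. n7.wid = true  [h.live > 7]
11. n7.off = false  [false]
12. n9.lab = "nk"  [terminal]
13. n2.key = -5  [B₁.key - 29]
14. n2.wid = false  [false]
15. n2.off = false  [B₁.off == true]
16. n10.lab = "kn"  [terminal]
17. n12.lab = "ux"  [terminal]
18. n11.lab = false  [false]
19. n11.cnt = "uxx"  [c.lab ++ "x"]
20. n11.fin = "un"  ["un"]
21. n1.key = 15  [B₁.key + 20]
22. n1.wid = true  [C.lab == false]
23. n1.off = true  [B₁.off == false]
24. n13.off = -6  [S₀.off * 2 - 38]
25. n16.acc = 0  [terminal]
26. n15.lab = false  [b.acc > 0]
27. n15.cnt = "mp"  ["mp"]
28. n15.fin = "ry"  ["ry"]
29. n17.acc = 21  [terminal]
30. n14.lab = true  [C₁.lab == false]
31. n14.cnt = "rry"  ["r" ++ C₁.fin]
32. n14.fin = "mpm"  [C₁.cnt ++ "m"]
33. n13.pre = "mpmrry"  [C.fin ++ C.cnt]
34. n13.depth = false  [S.off > -6]
35. n13.key = -6  [S.off * 2 + 6]
36. n0.pre = "kmpmrry"  ["k" ++ S₁.pre]
37. n0.depth = false  [B.off == false]
38. n0.key = -7  [B.key - 22]

15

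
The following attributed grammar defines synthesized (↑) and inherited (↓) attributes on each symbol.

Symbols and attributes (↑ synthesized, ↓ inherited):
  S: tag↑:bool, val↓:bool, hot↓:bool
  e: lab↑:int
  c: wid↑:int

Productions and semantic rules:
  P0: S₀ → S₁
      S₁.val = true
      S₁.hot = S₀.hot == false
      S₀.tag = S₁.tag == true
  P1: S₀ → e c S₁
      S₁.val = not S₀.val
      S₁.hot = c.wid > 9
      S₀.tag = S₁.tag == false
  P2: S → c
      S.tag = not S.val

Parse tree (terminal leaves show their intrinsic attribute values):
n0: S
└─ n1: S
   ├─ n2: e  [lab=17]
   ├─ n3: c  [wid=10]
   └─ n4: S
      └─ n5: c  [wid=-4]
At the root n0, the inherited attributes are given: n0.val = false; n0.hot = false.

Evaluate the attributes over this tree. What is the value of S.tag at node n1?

false

1. n0.val = false  [given at root]
2. n0.hot = false  [given at root]
3. n1.val = true  [true]
4. n1.hot = true  [S₀.hot == false]
5. n2.lab = 17  [terminal]
6. n3.wid = 10  [terminal]
7. n4.val = false  [not S₀.val]
8. n4.hot = true  [c.wid > 9]
9. n5.wid = -4  [terminal]
10. n4.tag = true  [not S.val]
11. n1.tag = false  [S₁.tag == false]
12. n0.tag = false  [S₁.tag == true]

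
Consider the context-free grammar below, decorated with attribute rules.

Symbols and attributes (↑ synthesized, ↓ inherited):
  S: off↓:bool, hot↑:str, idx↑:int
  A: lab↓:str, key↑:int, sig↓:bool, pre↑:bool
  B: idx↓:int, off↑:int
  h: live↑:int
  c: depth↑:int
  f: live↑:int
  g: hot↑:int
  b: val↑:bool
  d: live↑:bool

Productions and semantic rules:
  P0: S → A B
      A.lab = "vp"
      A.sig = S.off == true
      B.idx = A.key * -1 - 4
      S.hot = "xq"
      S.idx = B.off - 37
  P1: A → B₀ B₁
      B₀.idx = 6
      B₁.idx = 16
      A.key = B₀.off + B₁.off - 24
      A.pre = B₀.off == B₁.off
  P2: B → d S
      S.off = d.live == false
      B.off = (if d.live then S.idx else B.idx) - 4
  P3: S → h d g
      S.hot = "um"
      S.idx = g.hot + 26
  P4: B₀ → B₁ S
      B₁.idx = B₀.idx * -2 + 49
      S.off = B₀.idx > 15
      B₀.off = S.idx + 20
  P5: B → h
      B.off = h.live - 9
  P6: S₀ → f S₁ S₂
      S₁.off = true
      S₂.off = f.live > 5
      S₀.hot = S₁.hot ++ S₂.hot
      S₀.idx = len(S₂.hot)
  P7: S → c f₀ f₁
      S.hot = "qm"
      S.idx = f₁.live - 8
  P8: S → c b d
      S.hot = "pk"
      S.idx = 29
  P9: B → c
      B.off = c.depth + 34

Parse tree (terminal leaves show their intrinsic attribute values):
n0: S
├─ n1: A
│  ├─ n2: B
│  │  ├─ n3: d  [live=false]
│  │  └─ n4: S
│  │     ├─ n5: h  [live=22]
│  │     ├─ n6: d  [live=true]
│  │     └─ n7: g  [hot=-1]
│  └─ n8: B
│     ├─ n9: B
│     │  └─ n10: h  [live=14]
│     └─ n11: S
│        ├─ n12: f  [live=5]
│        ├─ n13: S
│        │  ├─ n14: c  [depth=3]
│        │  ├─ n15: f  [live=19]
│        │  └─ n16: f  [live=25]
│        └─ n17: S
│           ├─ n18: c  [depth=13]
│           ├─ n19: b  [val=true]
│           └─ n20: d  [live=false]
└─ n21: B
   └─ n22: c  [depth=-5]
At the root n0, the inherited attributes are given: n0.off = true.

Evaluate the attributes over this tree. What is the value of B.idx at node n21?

-4

1. n0.off = true  [given at root]
2. n1.lab = "vp"  ["vp"]
3. n1.sig = true  [S.off == true]
4. n2.idx = 6  [6]
5. n3.live = false  [terminal]
6. n4.off = true  [d.live == false]
7. n5.live = 22  [terminal]
8. n6.live = true  [terminal]
9. n7.hot = -1  [terminal]
10. n4.hot = "um"  ["um"]
11. n4.idx = 25  [g.hot + 26]
12. n2.off = 2  [(if d.live then S.idx else B.idx) - 4]
13. n8.idx = 16  [16]
14. n9.idx = 17  [B₀.idx * -2 + 49]
15. n10.live = 14  [terminal]
16. n9.off = 5  [h.live - 9]
17. n11.off = true  [B₀.idx > 15]
18. n12.live = 5  [terminal]
19. n13.off = true  [true]
20. n14.depth = 3  [terminal]
21. n15.live = 19  [terminal]
22. n16.live = 25  [terminal]
23. n13.hot = "qm"  ["qm"]
24. n13.idx = 17  [f₁.live - 8]
25. n17.off = false  [f.live > 5]
26. n18.depth = 13  [terminal]
27. n19.val = true  [terminal]
28. n20.live = false  [terminal]
29. n17.hot = "pk"  ["pk"]
30. n17.idx = 29  [29]
31. n11.hot = "qmpk"  [S₁.hot ++ S₂.hot]
32. n11.idx = 2  [len(S₂.hot)]
33. n8.off = 22  [S.idx + 20]
34. n1.key = 0  [B₀.off + B₁.off - 24]
35. n1.pre = false  [B₀.off == B₁.off]
36. n21.idx = -4  [A.key * -1 - 4]
37. n22.depth = -5  [terminal]
38. n21.off = 29  [c.depth + 34]
39. n0.hot = "xq"  ["xq"]
40. n0.idx = -8  [B.off - 37]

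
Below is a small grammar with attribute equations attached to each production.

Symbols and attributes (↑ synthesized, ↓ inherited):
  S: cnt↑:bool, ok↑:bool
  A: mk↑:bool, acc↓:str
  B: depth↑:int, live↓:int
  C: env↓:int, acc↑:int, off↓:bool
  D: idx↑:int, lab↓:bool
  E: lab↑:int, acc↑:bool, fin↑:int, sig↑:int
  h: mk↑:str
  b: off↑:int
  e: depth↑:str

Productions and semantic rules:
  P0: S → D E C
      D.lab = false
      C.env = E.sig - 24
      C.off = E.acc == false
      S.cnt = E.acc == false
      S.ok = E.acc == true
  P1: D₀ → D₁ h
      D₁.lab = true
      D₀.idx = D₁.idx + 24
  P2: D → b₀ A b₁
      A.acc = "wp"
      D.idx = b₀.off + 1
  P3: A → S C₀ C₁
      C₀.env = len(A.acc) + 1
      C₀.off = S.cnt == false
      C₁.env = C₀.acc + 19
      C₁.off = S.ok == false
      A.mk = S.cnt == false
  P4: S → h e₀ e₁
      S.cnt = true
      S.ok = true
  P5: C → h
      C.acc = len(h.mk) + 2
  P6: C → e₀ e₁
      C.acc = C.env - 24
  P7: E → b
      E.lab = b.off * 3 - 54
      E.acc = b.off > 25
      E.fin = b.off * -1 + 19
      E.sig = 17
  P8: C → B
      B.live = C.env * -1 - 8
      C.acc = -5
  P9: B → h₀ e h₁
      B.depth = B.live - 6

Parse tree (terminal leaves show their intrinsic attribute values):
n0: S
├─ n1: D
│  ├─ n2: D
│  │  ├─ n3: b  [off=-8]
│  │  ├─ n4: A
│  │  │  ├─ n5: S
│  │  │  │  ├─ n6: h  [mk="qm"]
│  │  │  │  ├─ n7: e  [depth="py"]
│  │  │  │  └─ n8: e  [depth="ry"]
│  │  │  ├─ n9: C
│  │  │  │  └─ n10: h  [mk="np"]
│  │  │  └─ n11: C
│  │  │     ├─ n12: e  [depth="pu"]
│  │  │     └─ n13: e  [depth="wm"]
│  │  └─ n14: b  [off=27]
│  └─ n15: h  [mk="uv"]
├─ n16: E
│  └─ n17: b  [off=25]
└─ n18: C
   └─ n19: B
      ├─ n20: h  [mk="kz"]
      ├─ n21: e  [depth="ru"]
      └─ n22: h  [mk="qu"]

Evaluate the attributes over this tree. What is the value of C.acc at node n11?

1. n1.lab = false  [false]
2. n2.lab = true  [true]
3. n3.off = -8  [terminal]
4. n4.acc = "wp"  ["wp"]
5. n6.mk = "qm"  [terminal]
6. n7.depth = "py"  [terminal]
7. n8.depth = "ry"  [terminal]
8. n5.cnt = true  [true]
9. n5.ok = true  [true]
10. n9.env = 3  [len(A.acc) + 1]
11. n9.off = false  [S.cnt == false]
12. n10.mk = "np"  [terminal]
13. n9.acc = 4  [len(h.mk) + 2]
14. n11.env = 23  [C₀.acc + 19]
15. n11.off = false  [S.ok == false]
16. n12.depth = "pu"  [terminal]
17. n13.depth = "wm"  [terminal]
18. n11.acc = -1  [C.env - 24]
19. n4.mk = false  [S.cnt == false]
20. n14.off = 27  [terminal]
21. n2.idx = -7  [b₀.off + 1]
22. n15.mk = "uv"  [terminal]
23. n1.idx = 17  [D₁.idx + 24]
24. n17.off = 25  [terminal]
25. n16.lab = 21  [b.off * 3 - 54]
26. n16.acc = false  [b.off > 25]
27. n16.fin = -6  [b.off * -1 + 19]
28. n16.sig = 17  [17]
29. n18.env = -7  [E.sig - 24]
30. n18.off = true  [E.acc == false]
31. n19.live = -1  [C.env * -1 - 8]
32. n20.mk = "kz"  [terminal]
33. n21.depth = "ru"  [terminal]
34. n22.mk = "qu"  [terminal]
35. n19.depth = -7  [B.live - 6]
36. n18.acc = -5  [-5]
37. n0.cnt = true  [E.acc == false]
38. n0.ok = false  [E.acc == true]

-1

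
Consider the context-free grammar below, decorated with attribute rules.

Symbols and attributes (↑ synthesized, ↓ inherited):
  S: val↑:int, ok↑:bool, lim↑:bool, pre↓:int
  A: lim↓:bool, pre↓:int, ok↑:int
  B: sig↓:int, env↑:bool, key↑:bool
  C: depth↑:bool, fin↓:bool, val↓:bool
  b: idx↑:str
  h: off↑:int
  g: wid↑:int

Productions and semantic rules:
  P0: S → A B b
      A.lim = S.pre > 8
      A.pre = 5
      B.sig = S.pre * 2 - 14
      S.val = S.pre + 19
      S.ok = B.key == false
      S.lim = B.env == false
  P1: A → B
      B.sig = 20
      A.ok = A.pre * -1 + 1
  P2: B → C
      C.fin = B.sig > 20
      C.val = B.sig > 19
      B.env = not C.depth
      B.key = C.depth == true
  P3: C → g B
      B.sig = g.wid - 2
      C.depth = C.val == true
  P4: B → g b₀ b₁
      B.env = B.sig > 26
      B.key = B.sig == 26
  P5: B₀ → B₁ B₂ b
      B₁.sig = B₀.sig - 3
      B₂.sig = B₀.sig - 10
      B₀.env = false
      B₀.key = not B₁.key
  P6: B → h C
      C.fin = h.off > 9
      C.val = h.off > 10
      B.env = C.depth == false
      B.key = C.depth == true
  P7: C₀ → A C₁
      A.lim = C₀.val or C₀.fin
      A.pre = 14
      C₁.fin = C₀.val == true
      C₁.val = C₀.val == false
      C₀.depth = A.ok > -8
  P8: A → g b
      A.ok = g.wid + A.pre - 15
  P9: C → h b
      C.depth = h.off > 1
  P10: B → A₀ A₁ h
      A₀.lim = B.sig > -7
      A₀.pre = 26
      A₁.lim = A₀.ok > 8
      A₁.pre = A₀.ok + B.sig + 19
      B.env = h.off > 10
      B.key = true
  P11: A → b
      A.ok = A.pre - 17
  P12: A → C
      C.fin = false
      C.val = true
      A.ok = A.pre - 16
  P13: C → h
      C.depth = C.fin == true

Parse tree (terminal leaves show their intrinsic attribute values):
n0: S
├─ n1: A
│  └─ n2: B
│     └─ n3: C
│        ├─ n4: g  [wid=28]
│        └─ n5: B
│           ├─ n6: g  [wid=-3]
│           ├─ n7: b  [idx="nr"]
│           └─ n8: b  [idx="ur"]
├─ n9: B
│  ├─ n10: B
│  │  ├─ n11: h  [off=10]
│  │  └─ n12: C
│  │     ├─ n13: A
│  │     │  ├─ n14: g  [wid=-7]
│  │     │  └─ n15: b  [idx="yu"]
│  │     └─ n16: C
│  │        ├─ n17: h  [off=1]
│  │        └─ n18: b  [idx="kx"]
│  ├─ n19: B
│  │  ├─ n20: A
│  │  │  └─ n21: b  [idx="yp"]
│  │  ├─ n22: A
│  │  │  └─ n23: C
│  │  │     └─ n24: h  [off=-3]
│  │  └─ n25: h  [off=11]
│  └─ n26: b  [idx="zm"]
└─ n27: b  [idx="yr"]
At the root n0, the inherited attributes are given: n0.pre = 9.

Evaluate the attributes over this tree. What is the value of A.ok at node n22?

6

1. n0.pre = 9  [given at root]
2. n1.lim = true  [S.pre > 8]
3. n1.pre = 5  [5]
4. n2.sig = 20  [20]
5. n3.fin = false  [B.sig > 20]
6. n3.val = true  [B.sig > 19]
7. n4.wid = 28  [terminal]
8. n5.sig = 26  [g.wid - 2]
9. n6.wid = -3  [terminal]
10. n7.idx = "nr"  [terminal]
11. n8.idx = "ur"  [terminal]
12. n5.env = false  [B.sig > 26]
13. n5.key = true  [B.sig == 26]
14. n3.depth = true  [C.val == true]
15. n2.env = false  [not C.depth]
16. n2.key = true  [C.depth == true]
17. n1.ok = -4  [A.pre * -1 + 1]
18. n9.sig = 4  [S.pre * 2 - 14]
19. n10.sig = 1  [B₀.sig - 3]
20. n11.off = 10  [terminal]
21. n12.fin = true  [h.off > 9]
22. n12.val = false  [h.off > 10]
23. n13.lim = true  [C₀.val or C₀.fin]
24. n13.pre = 14  [14]
25. n14.wid = -7  [terminal]
26. n15.idx = "yu"  [terminal]
27. n13.ok = -8  [g.wid + A.pre - 15]
28. n16.fin = false  [C₀.val == true]
29. n16.val = true  [C₀.val == false]
30. n17.off = 1  [terminal]
31. n18.idx = "kx"  [terminal]
32. n16.depth = false  [h.off > 1]
33. n12.depth = false  [A.ok > -8]
34. n10.env = true  [C.depth == false]
35. n10.key = false  [C.depth == true]
36. n19.sig = -6  [B₀.sig - 10]
37. n20.lim = true  [B.sig > -7]
38. n20.pre = 26  [26]
39. n21.idx = "yp"  [terminal]
40. n20.ok = 9  [A.pre - 17]
41. n22.lim = true  [A₀.ok > 8]
42. n22.pre = 22  [A₀.ok + B.sig + 19]
43. n23.fin = false  [false]
44. n23.val = true  [true]
45. n24.off = -3  [terminal]
46. n23.depth = false  [C.fin == true]
47. n22.ok = 6  [A.pre - 16]
48. n25.off = 11  [terminal]
49. n19.env = true  [h.off > 10]
50. n19.key = true  [true]
51. n26.idx = "zm"  [terminal]
52. n9.env = false  [false]
53. n9.key = true  [not B₁.key]
54. n27.idx = "yr"  [terminal]
55. n0.val = 28  [S.pre + 19]
56. n0.ok = false  [B.key == false]
57. n0.lim = true  [B.env == false]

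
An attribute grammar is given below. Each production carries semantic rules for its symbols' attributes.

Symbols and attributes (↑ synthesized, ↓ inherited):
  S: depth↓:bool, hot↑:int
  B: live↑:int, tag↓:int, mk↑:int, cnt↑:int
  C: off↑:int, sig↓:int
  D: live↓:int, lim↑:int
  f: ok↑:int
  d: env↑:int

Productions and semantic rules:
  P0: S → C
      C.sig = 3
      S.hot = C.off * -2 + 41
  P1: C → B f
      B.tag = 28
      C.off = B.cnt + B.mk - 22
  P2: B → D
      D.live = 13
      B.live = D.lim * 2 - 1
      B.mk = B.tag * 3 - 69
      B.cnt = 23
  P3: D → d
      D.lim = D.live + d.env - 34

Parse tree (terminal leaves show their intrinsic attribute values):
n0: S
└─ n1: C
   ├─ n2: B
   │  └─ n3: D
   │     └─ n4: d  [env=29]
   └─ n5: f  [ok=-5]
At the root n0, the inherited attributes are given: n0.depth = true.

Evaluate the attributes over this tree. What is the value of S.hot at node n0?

9

1. n0.depth = true  [given at root]
2. n1.sig = 3  [3]
3. n2.tag = 28  [28]
4. n3.live = 13  [13]
5. n4.env = 29  [terminal]
6. n3.lim = 8  [D.live + d.env - 34]
7. n2.live = 15  [D.lim * 2 - 1]
8. n2.mk = 15  [B.tag * 3 - 69]
9. n2.cnt = 23  [23]
10. n5.ok = -5  [terminal]
11. n1.off = 16  [B.cnt + B.mk - 22]
12. n0.hot = 9  [C.off * -2 + 41]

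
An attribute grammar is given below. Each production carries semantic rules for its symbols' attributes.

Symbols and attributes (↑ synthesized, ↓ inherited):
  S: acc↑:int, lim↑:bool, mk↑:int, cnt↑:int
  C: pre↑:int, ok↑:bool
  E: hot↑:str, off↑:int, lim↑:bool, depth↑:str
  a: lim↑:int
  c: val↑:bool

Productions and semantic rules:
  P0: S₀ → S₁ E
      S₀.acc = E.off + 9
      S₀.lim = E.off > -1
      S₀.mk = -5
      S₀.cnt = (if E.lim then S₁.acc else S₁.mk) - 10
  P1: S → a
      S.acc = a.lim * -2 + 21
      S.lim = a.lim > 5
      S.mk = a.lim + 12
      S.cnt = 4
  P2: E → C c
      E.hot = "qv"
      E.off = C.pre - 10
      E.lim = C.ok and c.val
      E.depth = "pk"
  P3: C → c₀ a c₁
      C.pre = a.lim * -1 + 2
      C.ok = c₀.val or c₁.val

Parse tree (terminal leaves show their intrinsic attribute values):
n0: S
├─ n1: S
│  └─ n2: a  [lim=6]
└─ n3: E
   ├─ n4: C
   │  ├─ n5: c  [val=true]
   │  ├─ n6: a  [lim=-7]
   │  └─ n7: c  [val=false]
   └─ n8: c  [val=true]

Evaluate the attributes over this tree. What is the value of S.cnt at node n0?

-1

1. n2.lim = 6  [terminal]
2. n1.acc = 9  [a.lim * -2 + 21]
3. n1.lim = true  [a.lim > 5]
4. n1.mk = 18  [a.lim + 12]
5. n1.cnt = 4  [4]
6. n5.val = true  [terminal]
7. n6.lim = -7  [terminal]
8. n7.val = false  [terminal]
9. n4.pre = 9  [a.lim * -1 + 2]
10. n4.ok = true  [c₀.val or c₁.val]
11. n8.val = true  [terminal]
12. n3.hot = "qv"  ["qv"]
13. n3.off = -1  [C.pre - 10]
14. n3.lim = true  [C.ok and c.val]
15. n3.depth = "pk"  ["pk"]
16. n0.acc = 8  [E.off + 9]
17. n0.lim = false  [E.off > -1]
18. n0.mk = -5  [-5]
19. n0.cnt = -1  [(if E.lim then S₁.acc else S₁.mk) - 10]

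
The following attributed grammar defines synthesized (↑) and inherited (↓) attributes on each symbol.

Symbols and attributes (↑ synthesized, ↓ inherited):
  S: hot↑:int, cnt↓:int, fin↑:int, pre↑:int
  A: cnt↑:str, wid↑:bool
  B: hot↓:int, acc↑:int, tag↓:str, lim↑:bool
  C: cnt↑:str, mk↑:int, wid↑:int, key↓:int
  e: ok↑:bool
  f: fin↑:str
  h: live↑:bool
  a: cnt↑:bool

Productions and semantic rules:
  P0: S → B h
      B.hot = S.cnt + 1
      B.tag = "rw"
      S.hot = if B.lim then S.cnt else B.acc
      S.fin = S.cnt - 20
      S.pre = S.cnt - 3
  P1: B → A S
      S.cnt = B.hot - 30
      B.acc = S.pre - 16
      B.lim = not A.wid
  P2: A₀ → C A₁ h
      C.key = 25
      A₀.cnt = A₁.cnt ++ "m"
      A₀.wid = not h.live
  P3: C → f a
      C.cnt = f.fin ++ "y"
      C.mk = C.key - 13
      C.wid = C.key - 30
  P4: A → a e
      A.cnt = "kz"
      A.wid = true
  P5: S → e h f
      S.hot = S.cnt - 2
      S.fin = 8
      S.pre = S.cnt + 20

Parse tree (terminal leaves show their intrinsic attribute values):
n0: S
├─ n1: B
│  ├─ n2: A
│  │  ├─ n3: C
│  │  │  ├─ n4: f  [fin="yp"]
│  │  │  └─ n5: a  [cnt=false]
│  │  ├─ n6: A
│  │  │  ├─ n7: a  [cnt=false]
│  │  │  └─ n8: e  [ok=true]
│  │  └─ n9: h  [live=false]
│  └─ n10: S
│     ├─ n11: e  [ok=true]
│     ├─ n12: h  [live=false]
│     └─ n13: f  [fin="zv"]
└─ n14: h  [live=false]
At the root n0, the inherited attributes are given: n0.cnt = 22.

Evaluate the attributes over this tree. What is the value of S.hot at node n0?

1. n0.cnt = 22  [given at root]
2. n1.hot = 23  [S.cnt + 1]
3. n1.tag = "rw"  ["rw"]
4. n3.key = 25  [25]
5. n4.fin = "yp"  [terminal]
6. n5.cnt = false  [terminal]
7. n3.cnt = "ypy"  [f.fin ++ "y"]
8. n3.mk = 12  [C.key - 13]
9. n3.wid = -5  [C.key - 30]
10. n7.cnt = false  [terminal]
11. n8.ok = true  [terminal]
12. n6.cnt = "kz"  ["kz"]
13. n6.wid = true  [true]
14. n9.live = false  [terminal]
15. n2.cnt = "kzm"  [A₁.cnt ++ "m"]
16. n2.wid = true  [not h.live]
17. n10.cnt = -7  [B.hot - 30]
18. n11.ok = true  [terminal]
19. n12.live = false  [terminal]
20. n13.fin = "zv"  [terminal]
21. n10.hot = -9  [S.cnt - 2]
22. n10.fin = 8  [8]
23. n10.pre = 13  [S.cnt + 20]
24. n1.acc = -3  [S.pre - 16]
25. n1.lim = false  [not A.wid]
26. n14.live = false  [terminal]
27. n0.hot = -3  [if B.lim then S.cnt else B.acc]
28. n0.fin = 2  [S.cnt - 20]
29. n0.pre = 19  [S.cnt - 3]

-3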